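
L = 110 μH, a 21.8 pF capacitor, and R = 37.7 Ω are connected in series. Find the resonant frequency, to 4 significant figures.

3.250 MHz

ω₀ = 1/√(LC) = 1/√(0.00011 × 2.18e-11) = 2.042e+07 rad/s
f₀ = ω₀/(2π) = 3.250 MHz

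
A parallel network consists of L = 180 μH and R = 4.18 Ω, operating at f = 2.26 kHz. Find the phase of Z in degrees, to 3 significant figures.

ω = 2πf = 14200 rad/s
X_L = ωL = 2.56 Ω
Parallel: admittances add. Y = 1/R + 1/(jωL)
Y = (0.239 − j0.391) S
|Y| = 0.459 S → |Z| = 1/|Y| = 2.18 Ω, ∠Z = −∠Y = 58.6°

58.6°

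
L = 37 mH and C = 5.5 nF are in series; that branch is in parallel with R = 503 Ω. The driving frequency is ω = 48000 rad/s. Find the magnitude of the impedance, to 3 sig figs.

488 Ω

X_L = ωL = 1780 Ω
X_C = 1/(ωC) = 3790 Ω
Branch 1: Z₁ = R = 503 Ω
Branch 2 (series LC): Z₂ = j(X_L − X_C) = −j2010 Ω
Parallel: Z = Z₁Z₂/(Z₁+Z₂), |Z| = 488 Ω, ∠Z = -14.0°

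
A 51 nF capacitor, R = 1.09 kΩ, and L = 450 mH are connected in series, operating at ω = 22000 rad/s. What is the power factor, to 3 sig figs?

0.120

X_L = ωL = 9900 Ω
X_C = 1/(ωC) = 891 Ω
Net reactance X = X_L − X_C = 9010 Ω
Z = 1090 + j9010 Ω
|Z| = √(1090² + 9010²) = 9070 Ω
∠Z = arctan(9010/1090) = 83.1°
cos φ = cos(83.1°) = 0.120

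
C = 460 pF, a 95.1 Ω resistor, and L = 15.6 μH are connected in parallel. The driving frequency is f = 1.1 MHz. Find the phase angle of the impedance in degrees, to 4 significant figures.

ω = 2πf = 6.912e+06 rad/s
X_L = ωL = 107.8 Ω
X_C = 1/(ωC) = 314.5 Ω
Parallel: admittances add. Y = 1/R + 1/(jωL) + jωC
Y = (0.01052 − j0.006095) S
|Y| = 0.01215 S → |Z| = 1/|Y| = 82.28 Ω, ∠Z = −∠Y = 30.10°

30.10°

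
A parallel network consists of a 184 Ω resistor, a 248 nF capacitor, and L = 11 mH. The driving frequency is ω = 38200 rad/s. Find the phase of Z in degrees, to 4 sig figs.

-52.54°

X_L = ωL = 420.2 Ω
X_C = 1/(ωC) = 105.6 Ω
Parallel: admittances add. Y = 1/R + 1/(jωL) + jωC
Y = (0.005435 + j0.007094) S
|Y| = 0.008936 S → |Z| = 1/|Y| = 111.9 Ω, ∠Z = −∠Y = -52.54°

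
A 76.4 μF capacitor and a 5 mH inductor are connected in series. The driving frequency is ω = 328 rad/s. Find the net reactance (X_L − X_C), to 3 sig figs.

-38.3 Ω

X_L = ωL = 1.64 Ω
X_C = 1/(ωC) = 39.9 Ω
X = 1.64 − 39.9 = -38.3 Ω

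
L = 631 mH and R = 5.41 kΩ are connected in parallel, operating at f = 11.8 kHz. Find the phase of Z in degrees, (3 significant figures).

6.60°

ω = 2πf = 74140 rad/s
X_L = ωL = 46800 Ω
Parallel: admittances add. Y = 1/R + 1/(jωL)
Y = (0.000185 − j2.14e-05) S
|Y| = 0.000186 S → |Z| = 1/|Y| = 5370 Ω, ∠Z = −∠Y = 6.60°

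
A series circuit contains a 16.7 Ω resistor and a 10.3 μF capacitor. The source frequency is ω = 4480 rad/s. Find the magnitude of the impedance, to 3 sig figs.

27.4 Ω

X_C = 1/(ωC) = 21.7 Ω
Z = 16.7 − j21.7 Ω
|Z| = √(16.7² + 21.7²) = 27.4 Ω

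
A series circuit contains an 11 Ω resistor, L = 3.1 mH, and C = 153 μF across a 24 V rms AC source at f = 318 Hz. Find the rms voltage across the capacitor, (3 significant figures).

ω = 2πf = 1998 rad/s
X_L = ωL = 6.19 Ω
X_C = 1/(ωC) = 3.27 Ω
Net reactance X = X_L − X_C = 2.92 Ω
Z = 11.0 + j2.92 Ω
|Z| = √(11.0² + 2.92²) = 11.4 Ω
I = V/|Z| = 2.11 A
V_C = I·|Z_C| = 2.11 × 3.27 = 6.90 V

6.90 V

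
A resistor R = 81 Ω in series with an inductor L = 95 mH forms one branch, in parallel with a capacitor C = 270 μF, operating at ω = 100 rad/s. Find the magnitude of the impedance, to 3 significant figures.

35.3 Ω

X_L = ωL = 9.50 Ω
X_C = 1/(ωC) = 37.0 Ω
Branch 1 (R+jX_L): Z₁ = 81.0 + j9.50 Ω, |Z₁| = 81.6 Ω
Branch 2 (−jX_C): Z₂ = −j37.0 Ω
Parallel: Z = Z₁Z₂/(Z₁+Z₂), |Z| = 35.3 Ω, ∠Z = -64.5°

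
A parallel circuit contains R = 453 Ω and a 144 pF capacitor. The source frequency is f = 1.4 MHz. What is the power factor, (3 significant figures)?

0.867

ω = 2πf = 8.796e+06 rad/s
X_C = 1/(ωC) = 789 Ω
Parallel: admittances add. Y = 1/R + jωC
Y = (0.00221 + j0.00127) S
|Y| = 0.00255 S → |Z| = 1/|Y| = 393 Ω, ∠Z = −∠Y = -29.8°
cos φ = cos(-29.8°) = 0.867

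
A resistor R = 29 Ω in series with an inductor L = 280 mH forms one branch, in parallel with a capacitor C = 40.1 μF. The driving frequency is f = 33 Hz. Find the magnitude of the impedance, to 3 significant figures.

114 Ω

ω = 2πf = 207.3 rad/s
X_L = ωL = 58.1 Ω
X_C = 1/(ωC) = 120 Ω
Branch 1 (R+jX_L): Z₁ = 29.0 + j58.1 Ω, |Z₁| = 64.9 Ω
Branch 2 (−jX_C): Z₂ = −j120 Ω
Parallel: Z = Z₁Z₂/(Z₁+Z₂), |Z| = 114 Ω, ∠Z = 38.5°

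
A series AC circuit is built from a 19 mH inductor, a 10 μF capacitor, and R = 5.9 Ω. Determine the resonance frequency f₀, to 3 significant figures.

ω₀ = 1/√(LC) = 1/√(0.019 × 1e-05) = 2294 rad/s
f₀ = ω₀/(2π) = 365 Hz

365 Hz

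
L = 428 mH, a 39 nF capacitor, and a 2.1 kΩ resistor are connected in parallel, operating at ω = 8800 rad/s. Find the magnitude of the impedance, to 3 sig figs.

2070 Ω

X_L = ωL = 3770 Ω
X_C = 1/(ωC) = 2910 Ω
Parallel: admittances add. Y = 1/R + 1/(jωL) + jωC
Y = (0.000476 + j7.77e-05) S
|Y| = 0.000482 S → |Z| = 1/|Y| = 2070 Ω, ∠Z = −∠Y = -9.27°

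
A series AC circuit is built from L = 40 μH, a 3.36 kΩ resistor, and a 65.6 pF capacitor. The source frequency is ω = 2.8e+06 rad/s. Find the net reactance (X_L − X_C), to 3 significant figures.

X_L = ωL = 112 Ω
X_C = 1/(ωC) = 5440 Ω
X = 112 − 5440 = -5330 Ω

-5330 Ω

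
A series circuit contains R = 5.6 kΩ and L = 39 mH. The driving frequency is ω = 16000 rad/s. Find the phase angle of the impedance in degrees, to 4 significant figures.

6.358°

X_L = ωL = 624.0 Ω
Z = 5600 + j624.0 Ω
|Z| = √(5600² + 624.0²) = 5635 Ω
∠Z = arctan(624.0/5600) = 6.358°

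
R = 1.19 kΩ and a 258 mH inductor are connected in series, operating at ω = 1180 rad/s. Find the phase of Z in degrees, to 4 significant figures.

X_L = ωL = 304.4 Ω
Z = 1190 + j304.4 Ω
|Z| = √(1190² + 304.4²) = 1228 Ω
∠Z = arctan(304.4/1190) = 14.35°

14.35°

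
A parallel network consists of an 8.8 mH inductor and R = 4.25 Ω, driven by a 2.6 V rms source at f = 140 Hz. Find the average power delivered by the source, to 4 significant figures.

1.591 W

ω = 2πf = 879.6 rad/s
X_L = ωL = 7.741 Ω
Parallel: admittances add. Y = 1/R + 1/(jωL)
Y = (0.2353 − j0.1292) S
|Y| = 0.2684 S → |Z| = 1/|Y| = 3.725 Ω, ∠Z = −∠Y = 28.77°
I = V/|Z| = 697.9 mA
P = VI cos φ = 2.6 × 0.6979 × cos(28.77°) = 1.591 W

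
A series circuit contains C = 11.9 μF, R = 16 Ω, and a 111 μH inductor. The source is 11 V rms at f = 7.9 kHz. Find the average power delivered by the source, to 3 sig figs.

7.16 W

ω = 2πf = 49640 rad/s
X_L = ωL = 5.51 Ω
X_C = 1/(ωC) = 1.69 Ω
Net reactance X = X_L − X_C = 3.82 Ω
Z = 16.0 + j3.82 Ω
|Z| = √(16.0² + 3.82²) = 16.4 Ω
∠Z = arctan(3.82/16.0) = 13.4°
I = V/|Z| = 669 mA
P = VI cos φ = 11 × 0.669 × cos(13.4°) = 7.16 W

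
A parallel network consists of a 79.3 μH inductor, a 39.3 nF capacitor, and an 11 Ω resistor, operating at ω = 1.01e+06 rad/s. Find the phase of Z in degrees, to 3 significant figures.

-16.7°

X_L = ωL = 80.1 Ω
X_C = 1/(ωC) = 25.2 Ω
Parallel: admittances add. Y = 1/R + 1/(jωL) + jωC
Y = (0.0909 + j0.0272) S
|Y| = 0.0949 S → |Z| = 1/|Y| = 10.5 Ω, ∠Z = −∠Y = -16.7°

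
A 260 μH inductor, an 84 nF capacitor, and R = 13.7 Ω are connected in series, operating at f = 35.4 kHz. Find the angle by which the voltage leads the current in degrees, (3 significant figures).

ω = 2πf = 222400 rad/s
X_L = ωL = 57.8 Ω
X_C = 1/(ωC) = 53.5 Ω
Net reactance X = X_L − X_C = 4.31 Ω
Z = 13.7 + j4.31 Ω
|Z| = √(13.7² + 4.31²) = 14.4 Ω
∠Z = arctan(4.31/13.7) = 17.5°

17.5°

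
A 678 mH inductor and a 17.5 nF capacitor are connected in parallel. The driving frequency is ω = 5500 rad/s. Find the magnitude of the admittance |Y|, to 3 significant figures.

X_L = ωL = 3730 Ω
X_C = 1/(ωC) = 10400 Ω
Parallel: admittances add. Y = 1/(jωL) + jωC
Y = (0 − j0.000172) S
|Y| = 0.000172 S → |Z| = 1/|Y| = 5820 Ω, ∠Z = −∠Y = 90.0°

172 μS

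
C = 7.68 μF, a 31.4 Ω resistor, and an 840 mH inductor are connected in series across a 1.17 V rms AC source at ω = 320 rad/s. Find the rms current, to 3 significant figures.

8.26 mA

X_L = ωL = 269 Ω
X_C = 1/(ωC) = 407 Ω
Net reactance X = X_L − X_C = -138 Ω
Z = 31.4 − j138 Ω
|Z| = √(31.4² + 138²) = 142 Ω
I = V/|Z| = 1.17/142 = 8.26 mA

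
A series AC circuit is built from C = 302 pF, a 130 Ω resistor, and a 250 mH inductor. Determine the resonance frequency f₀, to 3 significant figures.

18.3 kHz

ω₀ = 1/√(LC) = 1/√(0.25 × 3.02e-10) = 115100 rad/s
f₀ = ω₀/(2π) = 18.3 kHz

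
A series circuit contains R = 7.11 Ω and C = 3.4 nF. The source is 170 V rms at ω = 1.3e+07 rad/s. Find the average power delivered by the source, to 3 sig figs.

X_C = 1/(ωC) = 22.6 Ω
Z = 7.11 − j22.6 Ω
|Z| = √(7.11² + 22.6²) = 23.7 Ω
∠Z = arctan(-22.6/7.11) = -72.6°
I = V/|Z| = 7.17 A
P = VI cos φ = 170 × 7.17 × cos(-72.6°) = 365 W

365 W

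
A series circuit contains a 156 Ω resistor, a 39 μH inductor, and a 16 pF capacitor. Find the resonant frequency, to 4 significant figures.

ω₀ = 1/√(LC) = 1/√(3.9e-05 × 1.6e-11) = 4.003e+07 rad/s
f₀ = ω₀/(2π) = 6.371 MHz

6.371 MHz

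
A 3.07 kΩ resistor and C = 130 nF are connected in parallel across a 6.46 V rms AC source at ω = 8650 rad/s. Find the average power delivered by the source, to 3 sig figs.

13.6 mW

X_C = 1/(ωC) = 889 Ω
Parallel: admittances add. Y = 1/R + jωC
Y = (0.000326 + j0.00112) S
|Y| = 0.00117 S → |Z| = 1/|Y| = 854 Ω, ∠Z = −∠Y = -73.8°
I = V/|Z| = 7.56 mA
P = VI cos φ = 6.46 × 0.00756 × cos(-73.8°) = 13.6 mW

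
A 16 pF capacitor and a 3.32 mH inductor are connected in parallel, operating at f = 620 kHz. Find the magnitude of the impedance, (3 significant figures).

66700 Ω

ω = 2πf = 3.896e+06 rad/s
X_L = ωL = 12900 Ω
X_C = 1/(ωC) = 16000 Ω
Parallel: admittances add. Y = 1/(jωL) + jωC
Y = (0 − j1.5e-05) S
|Y| = 1.5e-05 S → |Z| = 1/|Y| = 66700 Ω, ∠Z = −∠Y = 90.0°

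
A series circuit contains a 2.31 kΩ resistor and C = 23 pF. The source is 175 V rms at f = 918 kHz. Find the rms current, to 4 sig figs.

ω = 2πf = 5.768e+06 rad/s
X_C = 1/(ωC) = 7538 Ω
Z = 2310 − j7538 Ω
|Z| = √(2310² + 7538²) = 7884 Ω
I = V/|Z| = 175/7884 = 22.20 mA

22.20 mA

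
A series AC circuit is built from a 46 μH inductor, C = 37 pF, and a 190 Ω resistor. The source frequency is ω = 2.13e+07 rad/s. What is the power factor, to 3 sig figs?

X_L = ωL = 980 Ω
X_C = 1/(ωC) = 1270 Ω
Net reactance X = X_L − X_C = -289 Ω
Z = 190 − j289 Ω
|Z| = √(190² + 289²) = 346 Ω
∠Z = arctan(-289/190) = -56.7°
cos φ = cos(-56.7°) = 0.549

0.549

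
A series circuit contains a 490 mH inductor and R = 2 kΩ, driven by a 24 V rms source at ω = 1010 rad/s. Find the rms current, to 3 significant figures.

X_L = ωL = 495 Ω
Z = 2000 + j495 Ω
|Z| = √(2000² + 495²) = 2060 Ω
I = V/|Z| = 24/2060 = 11.6 mA

11.6 mA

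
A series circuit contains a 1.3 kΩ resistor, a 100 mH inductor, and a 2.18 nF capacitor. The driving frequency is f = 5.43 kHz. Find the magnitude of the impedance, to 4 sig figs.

ω = 2πf = 34120 rad/s
X_L = ωL = 3412 Ω
X_C = 1/(ωC) = 13450 Ω
Net reactance X = X_L − X_C = -10030 Ω
Z = 1300 − j10030 Ω
|Z| = √(1300² + 10030²) = 10120 Ω

10120 Ω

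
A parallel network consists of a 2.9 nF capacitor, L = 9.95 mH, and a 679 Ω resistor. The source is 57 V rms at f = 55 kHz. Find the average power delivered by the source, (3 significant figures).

4.78 W

ω = 2πf = 345600 rad/s
X_L = ωL = 3440 Ω
X_C = 1/(ωC) = 998 Ω
Parallel: admittances add. Y = 1/R + 1/(jωL) + jωC
Y = (0.00147 + j0.000711) S
|Y| = 0.00164 S → |Z| = 1/|Y| = 611 Ω, ∠Z = −∠Y = -25.8°
I = V/|Z| = 93.2 mA
P = VI cos φ = 57 × 0.0932 × cos(-25.8°) = 4.78 W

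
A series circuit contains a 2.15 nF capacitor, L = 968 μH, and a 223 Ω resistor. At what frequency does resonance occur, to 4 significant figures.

ω₀ = 1/√(LC) = 1/√(0.000968 × 2.15e-09) = 693200 rad/s
f₀ = ω₀/(2π) = 110.3 kHz

110.3 kHz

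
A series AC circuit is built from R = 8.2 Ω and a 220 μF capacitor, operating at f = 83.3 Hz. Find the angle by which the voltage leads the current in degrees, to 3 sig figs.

ω = 2πf = 523.4 rad/s
X_C = 1/(ωC) = 8.68 Ω
Z = 8.20 − j8.68 Ω
|Z| = √(8.20² + 8.68²) = 11.9 Ω
∠Z = arctan(-8.68/8.20) = -46.6°

-46.6°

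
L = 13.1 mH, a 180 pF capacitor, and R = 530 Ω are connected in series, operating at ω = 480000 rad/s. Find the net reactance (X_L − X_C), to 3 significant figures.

-5290 Ω

X_L = ωL = 6290 Ω
X_C = 1/(ωC) = 11600 Ω
X = 6290 − 11600 = -5290 Ω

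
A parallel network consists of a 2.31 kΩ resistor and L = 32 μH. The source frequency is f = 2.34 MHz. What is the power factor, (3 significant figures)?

0.200

ω = 2πf = 1.47e+07 rad/s
X_L = ωL = 470 Ω
Parallel: admittances add. Y = 1/R + 1/(jωL)
Y = (0.000433 − j0.00213) S
|Y| = 0.00217 S → |Z| = 1/|Y| = 461 Ω, ∠Z = −∠Y = 78.5°
cos φ = cos(78.5°) = 0.200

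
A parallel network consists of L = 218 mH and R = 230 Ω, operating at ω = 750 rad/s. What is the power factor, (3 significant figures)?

0.579

X_L = ωL = 164 Ω
Parallel: admittances add. Y = 1/R + 1/(jωL)
Y = (0.00435 − j0.00612) S
|Y| = 0.00750 S → |Z| = 1/|Y| = 133 Ω, ∠Z = −∠Y = 54.6°
cos φ = cos(54.6°) = 0.579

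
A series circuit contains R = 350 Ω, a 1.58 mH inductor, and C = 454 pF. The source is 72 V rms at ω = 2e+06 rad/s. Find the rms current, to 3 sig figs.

34.5 mA

X_L = ωL = 3160 Ω
X_C = 1/(ωC) = 1100 Ω
Net reactance X = X_L − X_C = 2060 Ω
Z = 350 + j2060 Ω
|Z| = √(350² + 2060²) = 2090 Ω
I = V/|Z| = 72/2090 = 34.5 mA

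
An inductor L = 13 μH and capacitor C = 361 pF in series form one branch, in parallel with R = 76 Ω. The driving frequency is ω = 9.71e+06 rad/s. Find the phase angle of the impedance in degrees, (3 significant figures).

-25.5°

X_L = ωL = 126 Ω
X_C = 1/(ωC) = 285 Ω
Branch 1: Z₁ = R = 76.0 Ω
Branch 2 (series LC): Z₂ = j(X_L − X_C) = −j159 Ω
Parallel: Z = Z₁Z₂/(Z₁+Z₂), |Z| = 68.6 Ω, ∠Z = -25.5°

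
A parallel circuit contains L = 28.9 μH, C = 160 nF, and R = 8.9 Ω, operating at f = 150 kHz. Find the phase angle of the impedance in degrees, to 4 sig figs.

-45.44°

ω = 2πf = 942500 rad/s
X_L = ωL = 27.24 Ω
X_C = 1/(ωC) = 6.631 Ω
Parallel: admittances add. Y = 1/R + 1/(jωL) + jωC
Y = (0.1124 + j0.1141) S
|Y| = 0.1601 S → |Z| = 1/|Y| = 6.245 Ω, ∠Z = −∠Y = -45.44°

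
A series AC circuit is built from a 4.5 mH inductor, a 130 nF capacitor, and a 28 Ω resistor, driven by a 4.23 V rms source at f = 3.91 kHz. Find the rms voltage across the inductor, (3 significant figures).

2.29 V

ω = 2πf = 24570 rad/s
X_L = ωL = 111 Ω
X_C = 1/(ωC) = 313 Ω
Net reactance X = X_L − X_C = -203 Ω
Z = 28.0 − j203 Ω
|Z| = √(28.0² + 203²) = 204 Ω
I = V/|Z| = 20.7 mA
V_L = I·|Z_L| = 0.0207 × 111 = 2.29 V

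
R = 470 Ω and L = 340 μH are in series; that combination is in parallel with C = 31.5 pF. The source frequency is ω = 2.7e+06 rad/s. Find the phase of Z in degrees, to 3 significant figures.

60.4°

X_L = ωL = 918 Ω
X_C = 1/(ωC) = 11800 Ω
Branch 1 (R+jX_L): Z₁ = 470 + j918 Ω, |Z₁| = 1030 Ω
Branch 2 (−jX_C): Z₂ = −j11800 Ω
Parallel: Z = Z₁Z₂/(Z₁+Z₂), |Z| = 1120 Ω, ∠Z = 60.4°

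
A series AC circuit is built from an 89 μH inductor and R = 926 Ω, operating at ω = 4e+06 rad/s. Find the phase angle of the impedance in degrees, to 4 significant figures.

X_L = ωL = 356.0 Ω
Z = 926.0 + j356.0 Ω
|Z| = √(926.0² + 356.0²) = 992.1 Ω
∠Z = arctan(356.0/926.0) = 21.03°

21.03°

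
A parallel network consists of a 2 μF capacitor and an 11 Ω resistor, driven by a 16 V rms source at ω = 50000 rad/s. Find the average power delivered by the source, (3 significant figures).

X_C = 1/(ωC) = 10.0 Ω
Parallel: admittances add. Y = 1/R + jωC
Y = (0.0909 + j0.100) S
|Y| = 0.135 S → |Z| = 1/|Y| = 7.40 Ω, ∠Z = −∠Y = -47.7°
I = V/|Z| = 2.16 A
P = VI cos φ = 16 × 2.16 × cos(-47.7°) = 23.3 W

23.3 W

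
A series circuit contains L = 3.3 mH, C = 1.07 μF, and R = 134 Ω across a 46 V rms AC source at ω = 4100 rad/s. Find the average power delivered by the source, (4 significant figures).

4.435 W

X_L = ωL = 13.53 Ω
X_C = 1/(ωC) = 227.9 Ω
Net reactance X = X_L − X_C = -214.4 Ω
Z = 134.0 − j214.4 Ω
|Z| = √(134.0² + 214.4²) = 252.8 Ω
∠Z = arctan(-214.4/134.0) = -58.00°
I = V/|Z| = 181.9 mA
P = VI cos φ = 46 × 0.1819 × cos(-58.00°) = 4.435 W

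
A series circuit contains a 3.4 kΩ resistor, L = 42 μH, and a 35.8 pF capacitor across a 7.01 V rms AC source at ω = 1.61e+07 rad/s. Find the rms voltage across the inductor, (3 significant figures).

1.33 V

X_L = ωL = 676 Ω
X_C = 1/(ωC) = 1730 Ω
Net reactance X = X_L − X_C = -1060 Ω
Z = 3400 − j1060 Ω
|Z| = √(3400² + 1060²) = 3560 Ω
I = V/|Z| = 1.97 mA
V_L = I·|Z_L| = 0.00197 × 676 = 1.33 V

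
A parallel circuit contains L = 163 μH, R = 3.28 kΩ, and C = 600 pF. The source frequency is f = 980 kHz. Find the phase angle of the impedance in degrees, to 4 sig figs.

ω = 2πf = 6.158e+06 rad/s
X_L = ωL = 1004 Ω
X_C = 1/(ωC) = 270.7 Ω
Parallel: admittances add. Y = 1/R + 1/(jωL) + jωC
Y = (0.0003049 + j0.002698) S
|Y| = 0.002715 S → |Z| = 1/|Y| = 368.3 Ω, ∠Z = −∠Y = -83.55°

-83.55°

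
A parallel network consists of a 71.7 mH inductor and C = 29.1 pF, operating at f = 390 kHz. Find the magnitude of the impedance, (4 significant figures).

15240 Ω

ω = 2πf = 2.45e+06 rad/s
X_L = ωL = 175700 Ω
X_C = 1/(ωC) = 14020 Ω
Parallel: admittances add. Y = 1/(jωL) + jωC
Y = (0 + j6.562e-05) S
|Y| = 6.562e-05 S → |Z| = 1/|Y| = 15240 Ω, ∠Z = −∠Y = -90.00°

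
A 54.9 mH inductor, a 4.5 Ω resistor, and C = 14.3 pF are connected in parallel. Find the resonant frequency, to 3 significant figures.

ω₀ = 1/√(LC) = 1/√(0.0549 × 1.43e-11) = 1.129e+06 rad/s
f₀ = ω₀/(2π) = 180 kHz

180 kHz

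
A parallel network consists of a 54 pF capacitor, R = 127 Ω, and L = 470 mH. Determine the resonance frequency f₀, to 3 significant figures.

ω₀ = 1/√(LC) = 1/√(0.47 × 5.4e-11) = 198500 rad/s
f₀ = ω₀/(2π) = 31.6 kHz

31.6 kHz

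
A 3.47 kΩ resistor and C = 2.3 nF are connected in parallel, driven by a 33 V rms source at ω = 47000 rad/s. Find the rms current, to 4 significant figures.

10.16 mA

X_C = 1/(ωC) = 9251 Ω
Parallel: admittances add. Y = 1/R + jωC
Y = (0.0002882 + j0.0001081) S
|Y| = 0.0003078 S → |Z| = 1/|Y| = 3249 Ω, ∠Z = −∠Y = -20.56°
I = V/|Z| = 33/3249 = 10.16 mA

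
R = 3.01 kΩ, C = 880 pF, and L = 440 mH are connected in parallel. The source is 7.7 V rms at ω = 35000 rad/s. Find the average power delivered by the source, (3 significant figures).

19.7 mW

X_L = ωL = 15400 Ω
X_C = 1/(ωC) = 32500 Ω
Parallel: admittances add. Y = 1/R + 1/(jωL) + jωC
Y = (0.000332 − j3.41e-05) S
|Y| = 0.000334 S → |Z| = 1/|Y| = 2990 Ω, ∠Z = −∠Y = 5.87°
I = V/|Z| = 2.57 mA
P = VI cos φ = 7.7 × 0.00257 × cos(5.87°) = 19.7 mW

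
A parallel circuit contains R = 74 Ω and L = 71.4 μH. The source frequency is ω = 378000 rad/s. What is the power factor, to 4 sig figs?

X_L = ωL = 26.99 Ω
Parallel: admittances add. Y = 1/R + 1/(jωL)
Y = (0.01351 − j0.03705) S
|Y| = 0.03944 S → |Z| = 1/|Y| = 25.36 Ω, ∠Z = −∠Y = 69.96°
cos φ = cos(69.96°) = 0.3426

0.3426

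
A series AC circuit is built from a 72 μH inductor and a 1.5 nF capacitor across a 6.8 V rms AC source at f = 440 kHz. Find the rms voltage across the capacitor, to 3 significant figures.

ω = 2πf = 2.765e+06 rad/s
X_L = ωL = 199 Ω
X_C = 1/(ωC) = 241 Ω
Net reactance X = X_L − X_C = -42.1 Ω
Z = − j42.1 Ω
|Z| = √(0² + 42.1²) = 42.1 Ω
I = V/|Z| = 162 mA
V_C = I·|Z_C| = 0.162 × 241 = 39.0 V

39.0 V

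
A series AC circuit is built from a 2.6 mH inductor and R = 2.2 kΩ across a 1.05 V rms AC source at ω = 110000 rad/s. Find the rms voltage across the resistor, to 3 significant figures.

X_L = ωL = 286 Ω
Z = 2200 + j286 Ω
|Z| = √(2200² + 286²) = 2220 Ω
I = V/|Z| = 473 μA
V_R = I·|Z_R| = 0.000473 × 2200 = 1.04 V

1.04 V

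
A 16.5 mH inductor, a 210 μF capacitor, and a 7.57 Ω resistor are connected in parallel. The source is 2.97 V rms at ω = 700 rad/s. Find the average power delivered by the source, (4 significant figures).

X_L = ωL = 11.55 Ω
X_C = 1/(ωC) = 6.803 Ω
Parallel: admittances add. Y = 1/R + 1/(jωL) + jωC
Y = (0.1321 + j0.06042) S
|Y| = 0.1453 S → |Z| = 1/|Y| = 6.884 Ω, ∠Z = −∠Y = -24.58°
I = V/|Z| = 431.4 mA
P = VI cos φ = 2.97 × 0.4314 × cos(-24.58°) = 1.165 W

1.165 W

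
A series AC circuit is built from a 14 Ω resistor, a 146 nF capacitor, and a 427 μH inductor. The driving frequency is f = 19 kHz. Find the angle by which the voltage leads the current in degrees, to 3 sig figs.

ω = 2πf = 119400 rad/s
X_L = ωL = 51.0 Ω
X_C = 1/(ωC) = 57.4 Ω
Net reactance X = X_L − X_C = -6.40 Ω
Z = 14.0 − j6.40 Ω
|Z| = √(14.0² + 6.40²) = 15.4 Ω
∠Z = arctan(-6.40/14.0) = -24.6°

-24.6°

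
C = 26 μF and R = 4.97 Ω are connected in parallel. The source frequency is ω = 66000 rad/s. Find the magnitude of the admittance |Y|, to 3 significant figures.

1.73 S

X_C = 1/(ωC) = 0.583 Ω
Parallel: admittances add. Y = 1/R + jωC
Y = (0.201 + j1.72) S
|Y| = 1.73 S → |Z| = 1/|Y| = 0.579 Ω, ∠Z = −∠Y = -83.3°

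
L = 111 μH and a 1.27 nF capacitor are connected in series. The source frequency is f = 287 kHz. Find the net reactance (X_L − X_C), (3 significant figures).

-236 Ω

ω = 2πf = 1.803e+06 rad/s
X_L = ωL = 200 Ω
X_C = 1/(ωC) = 437 Ω
X = 200 − 437 = -236 Ω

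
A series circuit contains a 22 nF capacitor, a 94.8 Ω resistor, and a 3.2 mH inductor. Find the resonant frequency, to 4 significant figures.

18.97 kHz

ω₀ = 1/√(LC) = 1/√(0.0032 × 2.2e-08) = 119200 rad/s
f₀ = ω₀/(2π) = 18.97 kHz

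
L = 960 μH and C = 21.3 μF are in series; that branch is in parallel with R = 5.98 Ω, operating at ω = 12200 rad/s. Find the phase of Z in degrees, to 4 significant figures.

X_L = ωL = 11.71 Ω
X_C = 1/(ωC) = 3.848 Ω
Branch 1: Z₁ = R = 5.980 Ω
Branch 2 (series LC): Z₂ = j(X_L − X_C) = j7.864 Ω
Parallel: Z = Z₁Z₂/(Z₁+Z₂), |Z| = 4.760 Ω, ∠Z = 37.25°

37.25°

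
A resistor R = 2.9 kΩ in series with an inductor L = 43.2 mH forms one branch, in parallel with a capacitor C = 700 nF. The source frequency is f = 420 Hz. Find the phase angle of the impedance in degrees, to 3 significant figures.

-79.4°

ω = 2πf = 2639 rad/s
X_L = ωL = 114 Ω
X_C = 1/(ωC) = 541 Ω
Branch 1 (R+jX_L): Z₁ = 2900 + j114 Ω, |Z₁| = 2900 Ω
Branch 2 (−jX_C): Z₂ = −j541 Ω
Parallel: Z = Z₁Z₂/(Z₁+Z₂), |Z| = 536 Ω, ∠Z = -79.4°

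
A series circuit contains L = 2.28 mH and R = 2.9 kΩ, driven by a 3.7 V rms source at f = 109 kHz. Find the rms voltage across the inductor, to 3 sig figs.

ω = 2πf = 684900 rad/s
X_L = ωL = 1560 Ω
Z = 2900 + j1560 Ω
|Z| = √(2900² + 1560²) = 3290 Ω
I = V/|Z| = 1.12 mA
V_L = I·|Z_L| = 0.00112 × 1560 = 1.75 V

1.75 V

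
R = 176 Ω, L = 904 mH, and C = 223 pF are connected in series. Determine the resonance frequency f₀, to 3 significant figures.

ω₀ = 1/√(LC) = 1/√(0.904 × 2.23e-10) = 70430 rad/s
f₀ = ω₀/(2π) = 11.2 kHz

11.2 kHz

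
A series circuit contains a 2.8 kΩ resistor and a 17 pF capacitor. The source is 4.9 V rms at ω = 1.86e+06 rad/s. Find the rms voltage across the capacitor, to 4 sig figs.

4.881 V

X_C = 1/(ωC) = 31630 Ω
Z = 2800 − j31630 Ω
|Z| = √(2800² + 31630²) = 31750 Ω
I = V/|Z| = 154.3 μA
V_C = I·|Z_C| = 0.0001543 × 31630 = 4.881 V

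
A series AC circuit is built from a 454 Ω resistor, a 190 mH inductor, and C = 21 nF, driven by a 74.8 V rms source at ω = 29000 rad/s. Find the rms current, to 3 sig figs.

X_L = ωL = 5510 Ω
X_C = 1/(ωC) = 1640 Ω
Net reactance X = X_L − X_C = 3870 Ω
Z = 454 + j3870 Ω
|Z| = √(454² + 3870²) = 3890 Ω
I = V/|Z| = 74.8/3890 = 19.2 mA

19.2 mA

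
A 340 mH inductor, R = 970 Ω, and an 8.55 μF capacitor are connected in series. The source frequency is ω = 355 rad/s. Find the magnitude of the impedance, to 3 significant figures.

X_L = ωL = 121 Ω
X_C = 1/(ωC) = 329 Ω
Net reactance X = X_L − X_C = -209 Ω
Z = 970 − j209 Ω
|Z| = √(970² + 209²) = 992 Ω

992 Ω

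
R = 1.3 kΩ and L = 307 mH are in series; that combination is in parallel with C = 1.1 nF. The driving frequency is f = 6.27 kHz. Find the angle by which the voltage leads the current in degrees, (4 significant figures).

ω = 2πf = 39400 rad/s
X_L = ωL = 12090 Ω
X_C = 1/(ωC) = 23080 Ω
Branch 1 (R+jX_L): Z₁ = 1300 + j12090 Ω, |Z₁| = 12160 Ω
Branch 2 (−jX_C): Z₂ = −j23080 Ω
Parallel: Z = Z₁Z₂/(Z₁+Z₂), |Z| = 25380 Ω, ∠Z = 77.11°

77.11°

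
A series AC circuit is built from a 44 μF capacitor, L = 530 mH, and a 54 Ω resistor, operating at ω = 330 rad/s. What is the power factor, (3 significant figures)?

0.454

X_L = ωL = 175 Ω
X_C = 1/(ωC) = 68.9 Ω
Net reactance X = X_L − X_C = 106 Ω
Z = 54.0 + j106 Ω
|Z| = √(54.0² + 106²) = 119 Ω
∠Z = arctan(106/54.0) = 63.0°
cos φ = cos(63.0°) = 0.454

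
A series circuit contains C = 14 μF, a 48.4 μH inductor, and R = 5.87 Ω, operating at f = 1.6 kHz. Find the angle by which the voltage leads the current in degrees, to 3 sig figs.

-48.4°

ω = 2πf = 10050 rad/s
X_L = ωL = 0.487 Ω
X_C = 1/(ωC) = 7.11 Ω
Net reactance X = X_L − X_C = -6.62 Ω
Z = 5.87 − j6.62 Ω
|Z| = √(5.87² + 6.62²) = 8.85 Ω
∠Z = arctan(-6.62/5.87) = -48.4°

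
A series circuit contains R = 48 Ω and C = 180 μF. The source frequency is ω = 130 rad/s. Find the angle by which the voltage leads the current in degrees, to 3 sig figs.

-41.7°

X_C = 1/(ωC) = 42.7 Ω
Z = 48.0 − j42.7 Ω
|Z| = √(48.0² + 42.7²) = 64.3 Ω
∠Z = arctan(-42.7/48.0) = -41.7°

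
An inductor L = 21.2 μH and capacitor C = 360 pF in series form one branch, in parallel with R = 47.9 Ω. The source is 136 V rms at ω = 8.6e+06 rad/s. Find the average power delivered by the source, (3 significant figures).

X_L = ωL = 182 Ω
X_C = 1/(ωC) = 323 Ω
Branch 1: Z₁ = R = 47.9 Ω
Branch 2 (series LC): Z₂ = j(X_L − X_C) = −j141 Ω
Parallel: Z = Z₁Z₂/(Z₁+Z₂), |Z| = 45.3 Ω, ∠Z = -18.8°
I = V/|Z| = 3.00 A
P = VI cos φ = 136 × 3.00 × cos(-18.8°) = 386 W

386 W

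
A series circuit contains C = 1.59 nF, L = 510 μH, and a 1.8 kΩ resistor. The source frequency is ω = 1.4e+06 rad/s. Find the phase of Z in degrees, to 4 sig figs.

X_L = ωL = 714.0 Ω
X_C = 1/(ωC) = 449.2 Ω
Net reactance X = X_L − X_C = 264.8 Ω
Z = 1800 + j264.8 Ω
|Z| = √(1800² + 264.8²) = 1819 Ω
∠Z = arctan(264.8/1800) = 8.368°

8.368°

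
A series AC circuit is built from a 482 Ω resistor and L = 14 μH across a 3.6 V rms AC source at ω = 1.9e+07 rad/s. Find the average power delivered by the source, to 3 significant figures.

20.6 mW

X_L = ωL = 266 Ω
Z = 482 + j266 Ω
|Z| = √(482² + 266²) = 551 Ω
∠Z = arctan(266/482) = 28.9°
I = V/|Z| = 6.54 mA
P = VI cos φ = 3.6 × 0.00654 × cos(28.9°) = 20.6 mW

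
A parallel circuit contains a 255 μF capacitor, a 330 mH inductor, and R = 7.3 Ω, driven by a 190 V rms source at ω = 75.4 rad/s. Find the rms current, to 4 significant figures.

X_L = ωL = 24.88 Ω
X_C = 1/(ωC) = 52.01 Ω
Parallel: admittances add. Y = 1/R + 1/(jωL) + jωC
Y = (0.1370 − j0.02096) S
|Y| = 0.1386 S → |Z| = 1/|Y| = 7.216 Ω, ∠Z = −∠Y = 8.700°
I = V/|Z| = 190/7.216 = 26.33 A

26.33 A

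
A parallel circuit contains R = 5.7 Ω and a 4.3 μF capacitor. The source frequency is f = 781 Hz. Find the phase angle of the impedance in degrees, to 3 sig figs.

-6.86°

ω = 2πf = 4907 rad/s
X_C = 1/(ωC) = 47.4 Ω
Parallel: admittances add. Y = 1/R + jωC
Y = (0.175 + j0.0211) S
|Y| = 0.177 S → |Z| = 1/|Y| = 5.66 Ω, ∠Z = −∠Y = -6.86°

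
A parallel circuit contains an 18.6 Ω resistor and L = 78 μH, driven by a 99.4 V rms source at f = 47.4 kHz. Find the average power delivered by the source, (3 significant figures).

ω = 2πf = 297800 rad/s
X_L = ωL = 23.2 Ω
Parallel: admittances add. Y = 1/R + 1/(jωL)
Y = (0.0538 − j0.0430) S
|Y| = 0.0689 S → |Z| = 1/|Y| = 14.5 Ω, ∠Z = −∠Y = 38.7°
I = V/|Z| = 6.85 A
P = VI cos φ = 99.4 × 6.85 × cos(38.7°) = 531 W

531 W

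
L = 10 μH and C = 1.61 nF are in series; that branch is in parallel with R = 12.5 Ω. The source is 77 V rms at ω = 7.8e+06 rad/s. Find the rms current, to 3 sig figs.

47.6 A

X_L = ωL = 78.0 Ω
X_C = 1/(ωC) = 79.6 Ω
Branch 1: Z₁ = R = 12.5 Ω
Branch 2 (series LC): Z₂ = j(X_L − X_C) = −j1.63 Ω
Parallel: Z = Z₁Z₂/(Z₁+Z₂), |Z| = 1.62 Ω, ∠Z = -82.6°
I = V/|Z| = 77/1.62 = 47.6 A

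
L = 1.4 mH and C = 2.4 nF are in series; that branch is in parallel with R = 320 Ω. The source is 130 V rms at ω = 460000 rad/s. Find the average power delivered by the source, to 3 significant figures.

52.8 W

X_L = ωL = 644 Ω
X_C = 1/(ωC) = 906 Ω
Branch 1: Z₁ = R = 320 Ω
Branch 2 (series LC): Z₂ = j(X_L − X_C) = −j262 Ω
Parallel: Z = Z₁Z₂/(Z₁+Z₂), |Z| = 203 Ω, ∠Z = -50.7°
I = V/|Z| = 642 mA
P = VI cos φ = 130 × 0.642 × cos(-50.7°) = 52.8 W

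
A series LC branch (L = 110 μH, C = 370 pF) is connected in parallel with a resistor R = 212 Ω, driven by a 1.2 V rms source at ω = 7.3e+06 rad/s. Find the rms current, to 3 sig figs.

6.30 mA

X_L = ωL = 803 Ω
X_C = 1/(ωC) = 370 Ω
Branch 1: Z₁ = R = 212 Ω
Branch 2 (series LC): Z₂ = j(X_L − X_C) = j433 Ω
Parallel: Z = Z₁Z₂/(Z₁+Z₂), |Z| = 190 Ω, ∠Z = 26.1°
I = V/|Z| = 1.2/190 = 6.30 mA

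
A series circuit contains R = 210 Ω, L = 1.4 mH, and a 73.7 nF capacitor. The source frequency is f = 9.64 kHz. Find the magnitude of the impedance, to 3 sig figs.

252 Ω

ω = 2πf = 60570 rad/s
X_L = ωL = 84.8 Ω
X_C = 1/(ωC) = 224 Ω
Net reactance X = X_L − X_C = -139 Ω
Z = 210 − j139 Ω
|Z| = √(210² + 139²) = 252 Ω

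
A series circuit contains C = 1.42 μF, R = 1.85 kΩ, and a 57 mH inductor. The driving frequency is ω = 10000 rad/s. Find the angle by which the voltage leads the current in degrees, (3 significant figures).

15.1°

X_L = ωL = 570 Ω
X_C = 1/(ωC) = 70.4 Ω
Net reactance X = X_L − X_C = 500 Ω
Z = 1850 + j500 Ω
|Z| = √(1850² + 500²) = 1920 Ω
∠Z = arctan(500/1850) = 15.1°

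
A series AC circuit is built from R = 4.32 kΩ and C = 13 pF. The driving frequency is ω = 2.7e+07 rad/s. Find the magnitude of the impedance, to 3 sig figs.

5170 Ω

X_C = 1/(ωC) = 2850 Ω
Z = 4320 − j2850 Ω
|Z| = √(4320² + 2850²) = 5170 Ω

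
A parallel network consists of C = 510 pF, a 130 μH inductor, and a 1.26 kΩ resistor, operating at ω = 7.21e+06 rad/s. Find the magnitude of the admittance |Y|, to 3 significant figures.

2.73 mS

X_L = ωL = 937 Ω
X_C = 1/(ωC) = 272 Ω
Parallel: admittances add. Y = 1/R + 1/(jωL) + jωC
Y = (0.000794 + j0.00261) S
|Y| = 0.00273 S → |Z| = 1/|Y| = 367 Ω, ∠Z = −∠Y = -73.1°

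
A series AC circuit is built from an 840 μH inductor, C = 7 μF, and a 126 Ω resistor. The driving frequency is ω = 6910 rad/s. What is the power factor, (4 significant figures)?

X_L = ωL = 5.804 Ω
X_C = 1/(ωC) = 20.67 Ω
Net reactance X = X_L − X_C = -14.87 Ω
Z = 126.0 − j14.87 Ω
|Z| = √(126.0² + 14.87²) = 126.9 Ω
∠Z = arctan(-14.87/126.0) = -6.730°
cos φ = cos(-6.730°) = 0.9931

0.9931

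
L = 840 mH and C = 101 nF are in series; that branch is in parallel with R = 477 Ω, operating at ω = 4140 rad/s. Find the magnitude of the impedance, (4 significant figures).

X_L = ωL = 3478 Ω
X_C = 1/(ωC) = 2392 Ω
Branch 1: Z₁ = R = 477.0 Ω
Branch 2 (series LC): Z₂ = j(X_L − X_C) = j1086 Ω
Parallel: Z = Z₁Z₂/(Z₁+Z₂), |Z| = 436.7 Ω, ∠Z = 23.71°

436.7 Ω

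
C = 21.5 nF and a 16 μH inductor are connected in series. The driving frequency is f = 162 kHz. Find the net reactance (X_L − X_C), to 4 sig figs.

ω = 2πf = 1.018e+06 rad/s
X_L = ωL = 16.29 Ω
X_C = 1/(ωC) = 45.69 Ω
X = 16.29 − 45.69 = -29.41 Ω

-29.41 Ω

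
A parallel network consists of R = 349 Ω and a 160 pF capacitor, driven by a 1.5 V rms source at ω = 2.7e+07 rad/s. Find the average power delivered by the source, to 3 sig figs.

X_C = 1/(ωC) = 231 Ω
Parallel: admittances add. Y = 1/R + jωC
Y = (0.00287 + j0.00432) S
|Y| = 0.00518 S → |Z| = 1/|Y| = 193 Ω, ∠Z = −∠Y = -56.4°
I = V/|Z| = 7.78 mA
P = VI cos φ = 1.5 × 0.00778 × cos(-56.4°) = 6.45 mW

6.45 mW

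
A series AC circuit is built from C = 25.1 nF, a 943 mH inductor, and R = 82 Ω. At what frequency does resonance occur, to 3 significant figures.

ω₀ = 1/√(LC) = 1/√(0.943 × 2.51e-08) = 6500 rad/s
f₀ = ω₀/(2π) = 1.03 kHz

1.03 kHz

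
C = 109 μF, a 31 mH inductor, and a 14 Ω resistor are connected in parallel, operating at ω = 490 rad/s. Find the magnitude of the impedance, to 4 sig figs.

13.79 Ω

X_L = ωL = 15.19 Ω
X_C = 1/(ωC) = 18.72 Ω
Parallel: admittances add. Y = 1/R + 1/(jωL) + jωC
Y = (0.07143 − j0.01242) S
|Y| = 0.07250 S → |Z| = 1/|Y| = 13.79 Ω, ∠Z = −∠Y = 9.866°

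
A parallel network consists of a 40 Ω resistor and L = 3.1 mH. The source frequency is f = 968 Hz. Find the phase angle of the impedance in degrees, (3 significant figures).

64.8°

ω = 2πf = 6082 rad/s
X_L = ωL = 18.9 Ω
Parallel: admittances add. Y = 1/R + 1/(jωL)
Y = (0.0250 − j0.0530) S
|Y| = 0.0586 S → |Z| = 1/|Y| = 17.1 Ω, ∠Z = −∠Y = 64.8°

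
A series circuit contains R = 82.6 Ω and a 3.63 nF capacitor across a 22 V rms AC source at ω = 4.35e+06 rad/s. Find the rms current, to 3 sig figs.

X_C = 1/(ωC) = 63.3 Ω
Z = 82.6 − j63.3 Ω
|Z| = √(82.6² + 63.3²) = 104 Ω
I = V/|Z| = 22/104 = 211 mA

211 mA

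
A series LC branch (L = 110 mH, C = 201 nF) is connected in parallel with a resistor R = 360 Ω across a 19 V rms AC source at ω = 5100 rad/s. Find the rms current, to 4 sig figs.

69.90 mA

X_L = ωL = 561.0 Ω
X_C = 1/(ωC) = 975.5 Ω
Branch 1: Z₁ = R = 360.0 Ω
Branch 2 (series LC): Z₂ = j(X_L − X_C) = −j414.5 Ω
Parallel: Z = Z₁Z₂/(Z₁+Z₂), |Z| = 271.8 Ω, ∠Z = -40.97°
I = V/|Z| = 19/271.8 = 69.90 mA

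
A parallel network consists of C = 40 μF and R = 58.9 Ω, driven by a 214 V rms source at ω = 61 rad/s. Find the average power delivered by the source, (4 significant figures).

777.5 W

X_C = 1/(ωC) = 409.8 Ω
Parallel: admittances add. Y = 1/R + jωC
Y = (0.01698 + j0.002440) S
|Y| = 0.01715 S → |Z| = 1/|Y| = 58.30 Ω, ∠Z = −∠Y = -8.178°
I = V/|Z| = 3.671 A
P = VI cos φ = 214 × 3.671 × cos(-8.178°) = 777.5 W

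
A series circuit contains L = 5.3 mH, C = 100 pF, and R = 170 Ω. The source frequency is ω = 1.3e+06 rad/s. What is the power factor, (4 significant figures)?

X_L = ωL = 6890 Ω
X_C = 1/(ωC) = 7692 Ω
Net reactance X = X_L − X_C = -802.3 Ω
Z = 170.0 − j802.3 Ω
|Z| = √(170.0² + 802.3²) = 820.1 Ω
∠Z = arctan(-802.3/170.0) = -78.04°
cos φ = cos(-78.04°) = 0.2073

0.2073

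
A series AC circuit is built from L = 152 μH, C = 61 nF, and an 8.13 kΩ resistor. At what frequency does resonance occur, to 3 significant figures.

ω₀ = 1/√(LC) = 1/√(0.000152 × 6.1e-08) = 328400 rad/s
f₀ = ω₀/(2π) = 52.3 kHz

52.3 kHz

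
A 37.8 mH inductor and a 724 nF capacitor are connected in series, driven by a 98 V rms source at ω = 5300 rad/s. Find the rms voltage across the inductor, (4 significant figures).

325.8 V

X_L = ωL = 200.3 Ω
X_C = 1/(ωC) = 260.6 Ω
Net reactance X = X_L − X_C = -60.27 Ω
Z = − j60.27 Ω
|Z| = √(0² + 60.27²) = 60.27 Ω
I = V/|Z| = 1.626 A
V_L = I·|Z_L| = 1.626 × 200.3 = 325.8 V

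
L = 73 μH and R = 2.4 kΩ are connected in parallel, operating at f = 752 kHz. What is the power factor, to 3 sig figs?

0.142

ω = 2πf = 4.725e+06 rad/s
X_L = ωL = 345 Ω
Parallel: admittances add. Y = 1/R + 1/(jωL)
Y = (0.000417 − j0.00290) S
|Y| = 0.00293 S → |Z| = 1/|Y| = 341 Ω, ∠Z = −∠Y = 81.8°
cos φ = cos(81.8°) = 0.142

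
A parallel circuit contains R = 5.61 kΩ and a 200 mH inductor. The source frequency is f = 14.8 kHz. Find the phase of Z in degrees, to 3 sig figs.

16.8°

ω = 2πf = 92990 rad/s
X_L = ωL = 18600 Ω
Parallel: admittances add. Y = 1/R + 1/(jωL)
Y = (0.000178 − j5.38e-05) S
|Y| = 0.000186 S → |Z| = 1/|Y| = 5370 Ω, ∠Z = −∠Y = 16.8°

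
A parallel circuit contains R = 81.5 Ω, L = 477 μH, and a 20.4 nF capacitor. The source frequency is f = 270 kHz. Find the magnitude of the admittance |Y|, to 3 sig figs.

ω = 2πf = 1.696e+06 rad/s
X_L = ωL = 809 Ω
X_C = 1/(ωC) = 28.9 Ω
Parallel: admittances add. Y = 1/R + 1/(jωL) + jωC
Y = (0.0123 + j0.0334) S
|Y| = 0.0356 S → |Z| = 1/|Y| = 28.1 Ω, ∠Z = −∠Y = -69.8°

35.6 mS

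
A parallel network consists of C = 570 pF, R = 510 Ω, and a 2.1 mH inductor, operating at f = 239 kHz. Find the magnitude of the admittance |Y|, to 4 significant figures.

ω = 2πf = 1.502e+06 rad/s
X_L = ωL = 3154 Ω
X_C = 1/(ωC) = 1168 Ω
Parallel: admittances add. Y = 1/R + 1/(jωL) + jωC
Y = (0.001961 + j0.0005389) S
|Y| = 0.002033 S → |Z| = 1/|Y| = 491.8 Ω, ∠Z = −∠Y = -15.37°

2.033 mS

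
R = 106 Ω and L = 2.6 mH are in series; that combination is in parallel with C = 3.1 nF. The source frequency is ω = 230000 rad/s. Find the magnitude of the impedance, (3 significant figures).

1050 Ω

X_L = ωL = 598 Ω
X_C = 1/(ωC) = 1400 Ω
Branch 1 (R+jX_L): Z₁ = 106 + j598 Ω, |Z₁| = 607 Ω
Branch 2 (−jX_C): Z₂ = −j1400 Ω
Parallel: Z = Z₁Z₂/(Z₁+Z₂), |Z| = 1050 Ω, ∠Z = 72.4°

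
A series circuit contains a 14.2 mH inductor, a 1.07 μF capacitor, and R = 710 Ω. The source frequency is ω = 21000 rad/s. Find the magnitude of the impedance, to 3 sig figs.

754 Ω

X_L = ωL = 298 Ω
X_C = 1/(ωC) = 44.5 Ω
Net reactance X = X_L − X_C = 254 Ω
Z = 710 + j254 Ω
|Z| = √(710² + 254²) = 754 Ω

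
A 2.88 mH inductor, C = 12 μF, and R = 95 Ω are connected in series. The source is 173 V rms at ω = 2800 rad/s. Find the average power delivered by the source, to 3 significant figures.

X_L = ωL = 8.06 Ω
X_C = 1/(ωC) = 29.8 Ω
Net reactance X = X_L − X_C = -21.7 Ω
Z = 95.0 − j21.7 Ω
|Z| = √(95.0² + 21.7²) = 97.4 Ω
∠Z = arctan(-21.7/95.0) = -12.9°
I = V/|Z| = 1.78 A
P = VI cos φ = 173 × 1.78 × cos(-12.9°) = 299 W

299 W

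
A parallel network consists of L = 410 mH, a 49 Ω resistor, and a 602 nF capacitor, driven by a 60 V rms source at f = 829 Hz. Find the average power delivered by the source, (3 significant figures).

ω = 2πf = 5209 rad/s
X_L = ωL = 2140 Ω
X_C = 1/(ωC) = 319 Ω
Parallel: admittances add. Y = 1/R + 1/(jωL) + jωC
Y = (0.0204 + j0.00267) S
|Y| = 0.0206 S → |Z| = 1/|Y| = 48.6 Ω, ∠Z = −∠Y = -7.45°
I = V/|Z| = 1.23 A
P = VI cos φ = 60 × 1.23 × cos(-7.45°) = 73.5 W

73.5 W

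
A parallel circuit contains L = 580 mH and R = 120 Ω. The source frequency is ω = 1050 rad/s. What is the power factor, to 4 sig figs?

X_L = ωL = 609.0 Ω
Parallel: admittances add. Y = 1/R + 1/(jωL)
Y = (0.008333 − j0.001642) S
|Y| = 0.008494 S → |Z| = 1/|Y| = 117.7 Ω, ∠Z = −∠Y = 11.15°
cos φ = cos(11.15°) = 0.9811

0.9811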